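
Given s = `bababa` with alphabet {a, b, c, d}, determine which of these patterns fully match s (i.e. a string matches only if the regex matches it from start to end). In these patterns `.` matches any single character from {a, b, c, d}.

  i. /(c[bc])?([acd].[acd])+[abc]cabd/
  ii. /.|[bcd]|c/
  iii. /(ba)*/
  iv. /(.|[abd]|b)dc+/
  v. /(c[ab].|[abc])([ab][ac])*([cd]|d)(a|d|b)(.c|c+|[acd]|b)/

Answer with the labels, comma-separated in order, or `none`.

iii

i → no match — must end with `cabd`
ii → no match
iii → match
iv → no match — must end with `c`
v → no match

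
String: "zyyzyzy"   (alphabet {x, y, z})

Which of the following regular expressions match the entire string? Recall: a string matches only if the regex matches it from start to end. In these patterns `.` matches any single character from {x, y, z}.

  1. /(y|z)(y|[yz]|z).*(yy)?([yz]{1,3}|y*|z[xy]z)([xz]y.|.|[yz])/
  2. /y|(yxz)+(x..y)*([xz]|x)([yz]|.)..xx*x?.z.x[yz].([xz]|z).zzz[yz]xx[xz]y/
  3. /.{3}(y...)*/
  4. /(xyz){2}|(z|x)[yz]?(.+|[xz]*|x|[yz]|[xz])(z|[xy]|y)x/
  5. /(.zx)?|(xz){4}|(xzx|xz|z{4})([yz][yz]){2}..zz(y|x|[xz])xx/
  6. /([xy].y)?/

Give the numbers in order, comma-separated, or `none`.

1

1 → match
2 → no match
3 → no match
4 → no match
5 → no match
6 → no match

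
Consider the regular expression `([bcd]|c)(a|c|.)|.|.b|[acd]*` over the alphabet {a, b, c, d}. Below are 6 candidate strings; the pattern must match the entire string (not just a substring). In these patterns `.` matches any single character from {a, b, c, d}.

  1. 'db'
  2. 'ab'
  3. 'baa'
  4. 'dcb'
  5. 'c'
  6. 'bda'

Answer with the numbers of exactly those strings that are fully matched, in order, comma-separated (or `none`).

1. 'db' → match
2. 'ab' → match
3. 'baa' → no match
4. 'dcb' → no match
5. 'c' → match
6. 'bda' → no match

1, 2, 5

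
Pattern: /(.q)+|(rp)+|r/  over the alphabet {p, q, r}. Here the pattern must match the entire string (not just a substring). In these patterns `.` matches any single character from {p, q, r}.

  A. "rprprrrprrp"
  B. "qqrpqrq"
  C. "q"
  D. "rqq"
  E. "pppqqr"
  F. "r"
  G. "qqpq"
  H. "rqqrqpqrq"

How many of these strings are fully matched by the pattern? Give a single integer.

2

A. "rprprrrprrp" → no match
B. "qqrpqrq" → no match
C. "q" → no match
D. "rqq" → no match
E. "pppqqr" → no match
F. "r" → match
G. "qqpq" → match
H. "rqqrqpqrq" → no match
Total matched: 2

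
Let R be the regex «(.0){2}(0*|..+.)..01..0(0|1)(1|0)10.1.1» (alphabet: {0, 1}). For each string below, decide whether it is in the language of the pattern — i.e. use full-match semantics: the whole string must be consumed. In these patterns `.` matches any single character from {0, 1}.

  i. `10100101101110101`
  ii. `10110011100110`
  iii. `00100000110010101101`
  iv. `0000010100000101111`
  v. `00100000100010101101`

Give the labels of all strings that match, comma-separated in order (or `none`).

i → no match
ii → no match — must end with `1`
iii → match
iv → match
v → match

iii, iv, v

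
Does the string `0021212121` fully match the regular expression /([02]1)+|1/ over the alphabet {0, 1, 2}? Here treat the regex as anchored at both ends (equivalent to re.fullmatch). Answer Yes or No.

No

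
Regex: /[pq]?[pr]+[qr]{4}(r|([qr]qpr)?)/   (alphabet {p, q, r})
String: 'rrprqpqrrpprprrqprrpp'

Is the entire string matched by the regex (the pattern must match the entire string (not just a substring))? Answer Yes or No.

No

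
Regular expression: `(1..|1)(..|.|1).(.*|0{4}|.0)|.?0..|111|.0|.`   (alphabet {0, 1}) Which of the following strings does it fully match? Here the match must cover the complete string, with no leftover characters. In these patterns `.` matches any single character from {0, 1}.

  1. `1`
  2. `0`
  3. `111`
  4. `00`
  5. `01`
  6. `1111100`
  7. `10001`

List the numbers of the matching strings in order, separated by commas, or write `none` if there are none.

1. `1` → match
2. `0` → match
3. `111` → match
4. `00` → match
5. `01` → no match
6. `1111100` → match
7. `10001` → match

1, 2, 3, 4, 6, 7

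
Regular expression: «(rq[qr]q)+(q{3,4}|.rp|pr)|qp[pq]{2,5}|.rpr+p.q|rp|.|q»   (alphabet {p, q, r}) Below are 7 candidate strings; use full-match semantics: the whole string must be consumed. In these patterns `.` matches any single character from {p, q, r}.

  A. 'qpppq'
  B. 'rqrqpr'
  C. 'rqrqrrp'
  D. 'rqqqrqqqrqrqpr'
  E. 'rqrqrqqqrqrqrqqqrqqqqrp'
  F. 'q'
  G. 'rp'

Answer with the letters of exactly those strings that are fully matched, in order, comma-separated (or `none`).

A. 'qpppq' → match
B. 'rqrqpr' → match
C. 'rqrqrrp' → match
D → match
E → match
F. 'q' → match
G. 'rp' → match

A, B, C, D, E, F, G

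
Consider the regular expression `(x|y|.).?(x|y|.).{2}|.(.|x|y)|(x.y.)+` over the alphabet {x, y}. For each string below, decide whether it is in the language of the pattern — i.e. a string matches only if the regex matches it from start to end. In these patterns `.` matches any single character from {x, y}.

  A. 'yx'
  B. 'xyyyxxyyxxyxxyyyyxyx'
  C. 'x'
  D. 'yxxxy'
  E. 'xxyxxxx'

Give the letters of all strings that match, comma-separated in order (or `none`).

A → match
B → no match
C → no match
D → match
E → no match

A, D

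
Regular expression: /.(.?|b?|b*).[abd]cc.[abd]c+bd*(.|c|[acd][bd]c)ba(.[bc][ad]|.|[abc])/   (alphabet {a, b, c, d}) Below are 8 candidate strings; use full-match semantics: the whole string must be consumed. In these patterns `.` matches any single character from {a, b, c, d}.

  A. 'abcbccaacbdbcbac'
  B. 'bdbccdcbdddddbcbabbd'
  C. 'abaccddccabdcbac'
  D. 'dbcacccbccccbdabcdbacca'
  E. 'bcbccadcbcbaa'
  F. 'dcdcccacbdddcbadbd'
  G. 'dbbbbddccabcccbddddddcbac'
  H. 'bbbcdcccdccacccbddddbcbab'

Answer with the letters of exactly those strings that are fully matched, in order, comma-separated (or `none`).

A, E, F, G

A → match
B → no match
C → no match
D → no match
E → match
F → match
G → match
H → no match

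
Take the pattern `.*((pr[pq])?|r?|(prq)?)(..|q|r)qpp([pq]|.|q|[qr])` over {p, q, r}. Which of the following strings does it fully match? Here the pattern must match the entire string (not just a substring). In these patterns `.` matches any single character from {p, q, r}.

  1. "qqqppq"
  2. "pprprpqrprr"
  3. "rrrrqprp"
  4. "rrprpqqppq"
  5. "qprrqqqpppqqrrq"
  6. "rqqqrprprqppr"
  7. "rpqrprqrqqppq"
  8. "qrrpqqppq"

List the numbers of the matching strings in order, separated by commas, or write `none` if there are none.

1, 4, 6, 7, 8

1 → match
2 → no match
3 → no match
4 → match
5 → no match
6 → match
7 → match
8 → match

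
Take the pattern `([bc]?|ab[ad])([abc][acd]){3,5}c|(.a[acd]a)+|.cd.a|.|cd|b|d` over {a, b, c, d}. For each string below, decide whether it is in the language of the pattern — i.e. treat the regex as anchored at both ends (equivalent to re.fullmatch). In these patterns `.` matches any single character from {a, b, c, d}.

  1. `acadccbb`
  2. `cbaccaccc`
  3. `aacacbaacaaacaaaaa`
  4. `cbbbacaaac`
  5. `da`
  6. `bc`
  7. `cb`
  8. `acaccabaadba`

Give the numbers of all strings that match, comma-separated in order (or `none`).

1 → no match
2 → no match
3 → no match
4 → no match
5 → no match
6 → no match
7 → no match
8 → no match

none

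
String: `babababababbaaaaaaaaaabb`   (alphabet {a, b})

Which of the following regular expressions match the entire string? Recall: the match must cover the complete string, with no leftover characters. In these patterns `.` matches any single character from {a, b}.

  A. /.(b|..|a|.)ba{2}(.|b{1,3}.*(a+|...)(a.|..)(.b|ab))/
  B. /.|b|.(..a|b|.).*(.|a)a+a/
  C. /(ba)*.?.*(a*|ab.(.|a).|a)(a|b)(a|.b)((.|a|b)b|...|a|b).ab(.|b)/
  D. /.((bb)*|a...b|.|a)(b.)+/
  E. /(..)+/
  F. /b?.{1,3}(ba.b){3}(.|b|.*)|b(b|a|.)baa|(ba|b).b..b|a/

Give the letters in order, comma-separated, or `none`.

C, E

A → no match
B → no match
C → match
D → no match
E → match
F → no match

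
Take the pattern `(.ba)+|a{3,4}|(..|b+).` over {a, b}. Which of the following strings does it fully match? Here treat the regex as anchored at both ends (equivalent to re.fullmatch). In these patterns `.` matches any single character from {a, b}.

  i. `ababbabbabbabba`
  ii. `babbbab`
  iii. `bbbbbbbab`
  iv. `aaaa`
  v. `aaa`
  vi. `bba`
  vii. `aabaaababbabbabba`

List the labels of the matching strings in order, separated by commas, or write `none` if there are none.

i, iv, v, vi

i → match
ii. `babbbab` → no match
iii. `bbbbbbbab` → no match
iv. `aaaa` → match
v. `aaa` → match
vi. `bba` → match
vii → no match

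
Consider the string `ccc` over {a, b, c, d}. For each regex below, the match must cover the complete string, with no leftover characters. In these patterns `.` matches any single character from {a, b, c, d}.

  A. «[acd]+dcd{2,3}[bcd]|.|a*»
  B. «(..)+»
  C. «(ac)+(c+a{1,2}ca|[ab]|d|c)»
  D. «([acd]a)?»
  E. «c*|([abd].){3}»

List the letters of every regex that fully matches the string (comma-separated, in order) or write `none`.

E

A → no match
B → no match
C → no match — must start with `ac`
D → no match
E → match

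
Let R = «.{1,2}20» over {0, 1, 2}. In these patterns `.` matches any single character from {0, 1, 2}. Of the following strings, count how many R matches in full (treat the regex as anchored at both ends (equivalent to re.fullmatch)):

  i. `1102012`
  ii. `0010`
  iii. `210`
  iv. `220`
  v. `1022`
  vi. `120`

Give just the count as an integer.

2

i → no match — must end with `20`
ii → no match — must end with `20`
iii → no match — must end with `20`
iv → match
v → no match — must end with `20`
vi → match
Total matched: 2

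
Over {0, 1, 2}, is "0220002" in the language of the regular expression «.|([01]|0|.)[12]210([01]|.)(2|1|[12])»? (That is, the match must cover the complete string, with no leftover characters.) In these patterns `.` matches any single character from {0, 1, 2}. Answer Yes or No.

No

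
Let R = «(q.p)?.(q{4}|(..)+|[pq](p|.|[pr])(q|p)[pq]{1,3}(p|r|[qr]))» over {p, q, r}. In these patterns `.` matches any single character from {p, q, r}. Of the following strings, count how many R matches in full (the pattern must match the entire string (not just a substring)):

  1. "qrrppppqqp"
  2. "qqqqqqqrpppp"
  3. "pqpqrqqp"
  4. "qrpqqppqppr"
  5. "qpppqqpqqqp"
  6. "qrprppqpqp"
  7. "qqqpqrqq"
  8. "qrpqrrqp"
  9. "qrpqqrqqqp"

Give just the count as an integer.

1 → no match
2 → no match
3 → no match
4 → match
5 → match
6 → match
7 → no match
8 → match
9 → match
Total matched: 5

5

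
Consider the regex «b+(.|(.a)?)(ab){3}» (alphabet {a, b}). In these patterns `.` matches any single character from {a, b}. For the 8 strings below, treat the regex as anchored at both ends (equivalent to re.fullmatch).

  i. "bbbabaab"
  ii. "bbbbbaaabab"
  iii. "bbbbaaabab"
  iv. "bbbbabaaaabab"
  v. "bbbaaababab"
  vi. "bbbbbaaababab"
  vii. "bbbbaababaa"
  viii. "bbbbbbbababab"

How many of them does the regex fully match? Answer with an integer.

i → no match
ii → no match
iii → no match
iv → no match
v → match
vi → match
vii → no match — must end with "ab"
viii → match
Total matched: 3

3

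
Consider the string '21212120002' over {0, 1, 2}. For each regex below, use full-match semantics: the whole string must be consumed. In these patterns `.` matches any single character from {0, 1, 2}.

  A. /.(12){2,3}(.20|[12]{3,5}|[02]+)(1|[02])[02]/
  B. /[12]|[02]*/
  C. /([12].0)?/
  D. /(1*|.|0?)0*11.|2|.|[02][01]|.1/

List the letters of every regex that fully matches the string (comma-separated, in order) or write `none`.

A → match
B → no match
C → no match
D → no match

A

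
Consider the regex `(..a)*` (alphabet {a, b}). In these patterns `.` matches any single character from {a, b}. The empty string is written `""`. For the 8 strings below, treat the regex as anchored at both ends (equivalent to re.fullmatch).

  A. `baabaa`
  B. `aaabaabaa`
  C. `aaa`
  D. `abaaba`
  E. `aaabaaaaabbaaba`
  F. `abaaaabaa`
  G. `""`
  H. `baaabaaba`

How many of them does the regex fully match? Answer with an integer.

8

A. `baabaa` → match
B. `aaabaabaa` → match
C. `aaa` → match
D. `abaaba` → match
E → match
F. `abaaaabaa` → match
G. `""` → match
H. `baaabaaba` → match
Total matched: 8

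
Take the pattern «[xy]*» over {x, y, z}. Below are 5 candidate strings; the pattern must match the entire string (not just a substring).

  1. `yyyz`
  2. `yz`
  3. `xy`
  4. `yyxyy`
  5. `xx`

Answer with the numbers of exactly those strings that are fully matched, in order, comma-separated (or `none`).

1 → no match
2 → no match
3 → match
4 → match
5 → match

3, 4, 5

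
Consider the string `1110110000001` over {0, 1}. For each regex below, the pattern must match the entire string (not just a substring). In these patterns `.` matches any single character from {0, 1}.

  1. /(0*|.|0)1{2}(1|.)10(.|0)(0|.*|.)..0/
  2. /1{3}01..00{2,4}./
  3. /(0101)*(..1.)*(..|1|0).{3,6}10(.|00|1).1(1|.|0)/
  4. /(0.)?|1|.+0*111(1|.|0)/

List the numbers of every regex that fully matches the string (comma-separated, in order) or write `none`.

1 → no match — must end with `0`
2 → match
3 → no match
4 → no match

2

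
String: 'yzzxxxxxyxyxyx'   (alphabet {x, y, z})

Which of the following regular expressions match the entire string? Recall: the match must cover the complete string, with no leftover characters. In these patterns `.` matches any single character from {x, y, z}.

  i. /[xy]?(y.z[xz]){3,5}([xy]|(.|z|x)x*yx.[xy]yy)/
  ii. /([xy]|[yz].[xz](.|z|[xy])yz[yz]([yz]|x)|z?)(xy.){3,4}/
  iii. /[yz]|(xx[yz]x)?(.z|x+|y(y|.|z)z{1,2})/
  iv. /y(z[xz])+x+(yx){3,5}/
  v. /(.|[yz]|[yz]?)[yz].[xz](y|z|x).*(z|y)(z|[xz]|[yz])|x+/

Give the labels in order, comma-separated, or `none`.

i → no match
ii → no match
iii → no match
iv → match
v → match

iv, v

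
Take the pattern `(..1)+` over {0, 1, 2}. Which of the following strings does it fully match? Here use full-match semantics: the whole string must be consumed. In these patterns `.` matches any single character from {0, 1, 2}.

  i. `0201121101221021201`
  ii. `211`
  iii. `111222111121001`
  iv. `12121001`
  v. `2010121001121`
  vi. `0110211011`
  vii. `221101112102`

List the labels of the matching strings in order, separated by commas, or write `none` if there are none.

ii

i → no match
ii → match
iii → no match
iv → no match
v → no match
vi → no match
vii → no match — must end with `1`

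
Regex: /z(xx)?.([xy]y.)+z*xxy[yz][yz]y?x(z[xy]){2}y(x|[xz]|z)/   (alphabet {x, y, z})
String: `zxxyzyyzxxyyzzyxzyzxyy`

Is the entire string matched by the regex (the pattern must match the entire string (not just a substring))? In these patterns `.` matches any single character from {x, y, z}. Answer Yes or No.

No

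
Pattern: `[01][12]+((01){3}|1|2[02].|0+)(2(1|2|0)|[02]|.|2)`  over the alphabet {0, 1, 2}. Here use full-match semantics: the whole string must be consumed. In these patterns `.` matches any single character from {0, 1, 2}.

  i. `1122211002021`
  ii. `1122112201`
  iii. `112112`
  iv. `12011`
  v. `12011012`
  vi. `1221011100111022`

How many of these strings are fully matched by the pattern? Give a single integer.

2

i → no match
ii. `1122112201` → match
iii. `112112` → match
iv. `12011` → no match
v. `12011012` → no match
vi → no match
Total matched: 2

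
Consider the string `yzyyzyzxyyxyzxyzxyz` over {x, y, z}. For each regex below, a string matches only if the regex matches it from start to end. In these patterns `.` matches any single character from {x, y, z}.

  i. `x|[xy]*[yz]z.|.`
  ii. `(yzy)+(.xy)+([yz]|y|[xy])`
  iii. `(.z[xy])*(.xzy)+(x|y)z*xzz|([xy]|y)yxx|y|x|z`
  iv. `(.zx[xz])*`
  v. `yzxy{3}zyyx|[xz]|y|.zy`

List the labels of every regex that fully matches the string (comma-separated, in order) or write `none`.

i → no match
ii → match
iii → no match
iv → no match
v → no match

ii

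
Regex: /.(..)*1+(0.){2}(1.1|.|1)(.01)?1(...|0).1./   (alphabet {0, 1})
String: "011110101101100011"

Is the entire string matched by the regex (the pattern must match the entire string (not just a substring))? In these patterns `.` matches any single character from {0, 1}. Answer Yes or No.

No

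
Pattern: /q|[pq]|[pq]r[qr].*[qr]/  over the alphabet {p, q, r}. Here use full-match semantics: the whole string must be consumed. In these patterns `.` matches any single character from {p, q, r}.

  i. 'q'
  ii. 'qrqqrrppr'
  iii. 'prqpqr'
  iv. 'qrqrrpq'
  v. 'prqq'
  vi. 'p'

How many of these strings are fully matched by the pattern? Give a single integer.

6

i → match
ii → match
iii → match
iv → match
v → match
vi → match
Total matched: 6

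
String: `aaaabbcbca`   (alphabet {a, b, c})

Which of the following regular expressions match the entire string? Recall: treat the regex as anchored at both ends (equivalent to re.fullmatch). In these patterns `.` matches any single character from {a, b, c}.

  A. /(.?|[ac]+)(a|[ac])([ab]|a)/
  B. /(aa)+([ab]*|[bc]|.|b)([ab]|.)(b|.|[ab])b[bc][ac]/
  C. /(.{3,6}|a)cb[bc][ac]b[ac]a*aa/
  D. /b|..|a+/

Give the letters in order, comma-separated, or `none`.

B

A → no match
B → match
C → no match — must end with `aa`
D → no match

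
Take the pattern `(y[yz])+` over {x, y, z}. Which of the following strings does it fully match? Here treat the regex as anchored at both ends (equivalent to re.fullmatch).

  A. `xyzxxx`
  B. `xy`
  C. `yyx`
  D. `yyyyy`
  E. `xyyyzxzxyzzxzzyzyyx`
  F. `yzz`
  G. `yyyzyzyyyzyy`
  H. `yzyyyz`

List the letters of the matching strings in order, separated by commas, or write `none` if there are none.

A → no match — must start with `y`
B → no match — must start with `y`
C → no match
D → no match
E → no match — must start with `y`
F → no match
G → match
H → match

G, H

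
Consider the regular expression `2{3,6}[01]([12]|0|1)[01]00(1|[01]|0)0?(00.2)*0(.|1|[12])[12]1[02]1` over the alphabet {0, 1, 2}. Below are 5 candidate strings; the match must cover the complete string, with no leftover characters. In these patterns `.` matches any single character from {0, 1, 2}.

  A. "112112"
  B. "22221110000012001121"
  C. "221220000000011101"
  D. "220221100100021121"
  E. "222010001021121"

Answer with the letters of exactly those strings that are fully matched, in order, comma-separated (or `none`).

B, E

A → no match — must start with "2"
B → match
C → no match
D → no match
E → match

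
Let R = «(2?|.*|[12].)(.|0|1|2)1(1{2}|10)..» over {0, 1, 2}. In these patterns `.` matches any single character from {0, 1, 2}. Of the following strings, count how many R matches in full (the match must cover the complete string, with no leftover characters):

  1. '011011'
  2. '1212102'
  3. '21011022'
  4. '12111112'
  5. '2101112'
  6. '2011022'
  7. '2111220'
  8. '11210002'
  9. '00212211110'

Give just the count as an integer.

5

1 → match
2 → no match
3 → match
4 → match
5 → no match
6 → match
7 → no match
8 → no match
9 → match
Total matched: 5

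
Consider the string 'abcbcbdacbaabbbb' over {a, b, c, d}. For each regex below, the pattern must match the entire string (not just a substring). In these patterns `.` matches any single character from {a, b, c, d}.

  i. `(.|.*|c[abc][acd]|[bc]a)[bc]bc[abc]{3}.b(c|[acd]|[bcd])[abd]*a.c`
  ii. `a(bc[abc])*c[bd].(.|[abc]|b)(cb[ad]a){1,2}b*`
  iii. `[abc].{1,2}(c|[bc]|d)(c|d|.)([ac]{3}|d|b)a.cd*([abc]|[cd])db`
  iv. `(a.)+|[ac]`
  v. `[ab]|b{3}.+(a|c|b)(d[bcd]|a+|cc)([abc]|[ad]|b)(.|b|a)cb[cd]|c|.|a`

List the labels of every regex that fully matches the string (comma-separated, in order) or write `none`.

i → no match — must end with 'c'
ii → match
iii → no match — must end with 'db'
iv → no match
v → no match

ii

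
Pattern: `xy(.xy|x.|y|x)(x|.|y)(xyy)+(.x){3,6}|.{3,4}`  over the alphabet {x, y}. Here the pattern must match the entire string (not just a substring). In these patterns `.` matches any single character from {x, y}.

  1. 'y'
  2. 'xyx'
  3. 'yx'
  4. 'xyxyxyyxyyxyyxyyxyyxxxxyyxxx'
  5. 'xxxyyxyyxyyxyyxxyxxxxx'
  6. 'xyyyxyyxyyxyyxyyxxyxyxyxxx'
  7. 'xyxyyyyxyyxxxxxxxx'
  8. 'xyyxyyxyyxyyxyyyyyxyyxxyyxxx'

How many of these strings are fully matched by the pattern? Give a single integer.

1 → no match
2 → match
3 → no match
4 → no match
5 → no match
6 → match
7 → no match
8 → no match
Total matched: 2

2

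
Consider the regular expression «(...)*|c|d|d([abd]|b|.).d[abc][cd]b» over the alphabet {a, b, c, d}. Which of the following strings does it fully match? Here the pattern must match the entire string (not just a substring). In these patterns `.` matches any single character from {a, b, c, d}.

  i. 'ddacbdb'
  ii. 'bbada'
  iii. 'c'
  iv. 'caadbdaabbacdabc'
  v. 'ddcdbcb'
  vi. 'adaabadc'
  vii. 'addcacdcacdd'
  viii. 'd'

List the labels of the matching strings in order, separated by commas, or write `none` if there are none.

iii, v, vii, viii

i → no match
ii → no match
iii → match
iv → no match
v → match
vi → no match
vii → match
viii → match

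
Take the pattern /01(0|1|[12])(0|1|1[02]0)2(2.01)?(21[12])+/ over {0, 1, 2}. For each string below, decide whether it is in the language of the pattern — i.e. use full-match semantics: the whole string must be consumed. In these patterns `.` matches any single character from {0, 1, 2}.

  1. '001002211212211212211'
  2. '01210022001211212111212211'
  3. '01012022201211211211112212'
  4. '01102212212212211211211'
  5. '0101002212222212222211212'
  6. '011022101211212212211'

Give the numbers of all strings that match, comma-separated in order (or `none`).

1 → no match — must start with '01'
2 → no match
3 → no match
4 → match
5 → no match
6 → match

4, 6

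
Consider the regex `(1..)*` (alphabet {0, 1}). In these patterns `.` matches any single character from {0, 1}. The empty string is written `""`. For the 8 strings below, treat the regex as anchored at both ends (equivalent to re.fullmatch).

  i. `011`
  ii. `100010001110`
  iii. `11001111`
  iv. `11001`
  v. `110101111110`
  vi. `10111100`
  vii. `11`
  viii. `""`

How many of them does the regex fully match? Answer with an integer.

2

i → no match
ii → no match
iii → no match
iv → no match
v → match
vi → no match
vii → no match
viii → match
Total matched: 2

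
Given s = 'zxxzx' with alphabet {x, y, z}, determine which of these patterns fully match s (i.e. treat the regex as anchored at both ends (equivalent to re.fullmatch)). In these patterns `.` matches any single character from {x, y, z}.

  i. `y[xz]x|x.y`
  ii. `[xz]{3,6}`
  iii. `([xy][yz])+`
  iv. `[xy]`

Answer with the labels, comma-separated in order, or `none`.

i → no match
ii → match
iii → no match
iv → no match

ii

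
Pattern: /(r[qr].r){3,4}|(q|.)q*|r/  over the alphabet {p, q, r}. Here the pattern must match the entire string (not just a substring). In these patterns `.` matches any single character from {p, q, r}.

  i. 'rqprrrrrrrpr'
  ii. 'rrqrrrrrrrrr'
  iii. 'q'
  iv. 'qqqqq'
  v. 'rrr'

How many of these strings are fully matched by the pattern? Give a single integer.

i. 'rqprrrrrrrpr' → match
ii. 'rrqrrrrrrrrr' → match
iii. 'q' → match
iv. 'qqqqq' → match
v. 'rrr' → no match
Total matched: 4

4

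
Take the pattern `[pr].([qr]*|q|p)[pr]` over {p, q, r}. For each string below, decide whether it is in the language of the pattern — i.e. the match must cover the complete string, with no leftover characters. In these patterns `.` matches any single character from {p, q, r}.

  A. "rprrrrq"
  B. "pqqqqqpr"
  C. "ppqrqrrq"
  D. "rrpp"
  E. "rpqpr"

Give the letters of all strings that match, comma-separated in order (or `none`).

D

A → no match
B → no match
C → no match
D → match
E → no match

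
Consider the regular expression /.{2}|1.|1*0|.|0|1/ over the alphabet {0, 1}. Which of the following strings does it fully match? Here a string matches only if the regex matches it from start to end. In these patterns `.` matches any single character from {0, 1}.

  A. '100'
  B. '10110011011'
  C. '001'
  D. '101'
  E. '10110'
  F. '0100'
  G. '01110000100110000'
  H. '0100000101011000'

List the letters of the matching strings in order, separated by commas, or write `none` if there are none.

A. '100' → no match
B. '10110011011' → no match
C. '001' → no match
D. '101' → no match
E. '10110' → no match
F. '0100' → no match
G → no match
H → no match

none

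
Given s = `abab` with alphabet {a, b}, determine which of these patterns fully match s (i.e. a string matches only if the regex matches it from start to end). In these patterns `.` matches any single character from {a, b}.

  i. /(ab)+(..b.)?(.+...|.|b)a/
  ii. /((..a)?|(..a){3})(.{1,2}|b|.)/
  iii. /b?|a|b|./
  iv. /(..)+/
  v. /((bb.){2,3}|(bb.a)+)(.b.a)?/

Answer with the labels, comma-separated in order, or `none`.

i → no match — must end with `a`
ii → match
iii → no match
iv → match
v → no match — must start with `bb`

ii, iv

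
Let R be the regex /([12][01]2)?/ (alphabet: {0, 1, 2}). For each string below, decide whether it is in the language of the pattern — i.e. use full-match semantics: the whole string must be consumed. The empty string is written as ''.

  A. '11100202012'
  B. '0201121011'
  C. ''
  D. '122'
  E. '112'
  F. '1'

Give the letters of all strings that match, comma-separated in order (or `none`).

A → no match
B → no match
C → match
D → no match
E → match
F → no match

C, E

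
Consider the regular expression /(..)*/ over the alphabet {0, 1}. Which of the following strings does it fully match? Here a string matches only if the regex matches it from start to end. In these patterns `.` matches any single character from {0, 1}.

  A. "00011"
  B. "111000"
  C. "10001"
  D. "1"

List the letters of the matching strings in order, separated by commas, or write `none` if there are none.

A → no match
B → match
C → no match
D → no match

B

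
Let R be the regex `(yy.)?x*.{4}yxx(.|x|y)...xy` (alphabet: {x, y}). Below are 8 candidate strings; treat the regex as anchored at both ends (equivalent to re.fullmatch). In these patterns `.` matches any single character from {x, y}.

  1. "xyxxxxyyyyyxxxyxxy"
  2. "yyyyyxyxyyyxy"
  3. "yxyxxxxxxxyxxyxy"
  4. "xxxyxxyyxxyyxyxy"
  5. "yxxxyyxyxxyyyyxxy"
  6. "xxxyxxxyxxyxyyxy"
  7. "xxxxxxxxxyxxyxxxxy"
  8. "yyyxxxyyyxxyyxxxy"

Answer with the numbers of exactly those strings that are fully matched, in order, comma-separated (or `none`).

4, 6, 7, 8

1 → no match
2 → no match
3 → no match
4 → match
5 → no match
6 → match
7 → match
8 → match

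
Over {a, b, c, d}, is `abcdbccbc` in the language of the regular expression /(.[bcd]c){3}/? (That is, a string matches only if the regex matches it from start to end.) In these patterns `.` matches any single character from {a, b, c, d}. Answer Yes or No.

Yes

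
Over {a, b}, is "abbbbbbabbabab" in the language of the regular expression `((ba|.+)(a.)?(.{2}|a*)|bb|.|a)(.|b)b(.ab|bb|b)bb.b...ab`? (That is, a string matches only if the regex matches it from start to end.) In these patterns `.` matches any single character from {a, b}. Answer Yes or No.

Yes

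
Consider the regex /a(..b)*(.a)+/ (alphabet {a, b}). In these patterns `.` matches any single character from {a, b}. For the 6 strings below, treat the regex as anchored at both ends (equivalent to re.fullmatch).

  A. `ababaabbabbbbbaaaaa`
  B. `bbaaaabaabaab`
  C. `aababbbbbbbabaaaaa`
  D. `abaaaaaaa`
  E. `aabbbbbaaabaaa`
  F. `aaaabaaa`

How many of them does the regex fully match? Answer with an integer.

A → match
B → no match — must start with `a`
C → no match
D. `abaaaaaaa` → match
E → no match
F. `aaaabaaa` → no match
Total matched: 2

2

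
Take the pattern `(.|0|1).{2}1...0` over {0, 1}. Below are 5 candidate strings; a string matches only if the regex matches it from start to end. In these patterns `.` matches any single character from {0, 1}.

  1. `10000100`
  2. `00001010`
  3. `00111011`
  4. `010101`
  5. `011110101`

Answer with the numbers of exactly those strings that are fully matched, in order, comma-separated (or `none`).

none

1 → no match
2 → no match
3 → no match — must end with `0`
4 → no match — must end with `0`
5 → no match — must end with `0`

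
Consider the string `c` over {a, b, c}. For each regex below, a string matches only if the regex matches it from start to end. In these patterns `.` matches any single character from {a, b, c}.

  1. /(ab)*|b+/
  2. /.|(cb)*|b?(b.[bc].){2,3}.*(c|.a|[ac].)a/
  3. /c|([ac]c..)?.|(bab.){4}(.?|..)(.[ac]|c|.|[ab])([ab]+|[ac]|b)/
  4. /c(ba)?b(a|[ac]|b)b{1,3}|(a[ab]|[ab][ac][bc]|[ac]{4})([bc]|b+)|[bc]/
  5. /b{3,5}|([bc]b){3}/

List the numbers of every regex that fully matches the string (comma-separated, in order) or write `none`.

1 → no match
2 → match
3 → match
4 → match
5 → no match — must end with `b`

2, 3, 4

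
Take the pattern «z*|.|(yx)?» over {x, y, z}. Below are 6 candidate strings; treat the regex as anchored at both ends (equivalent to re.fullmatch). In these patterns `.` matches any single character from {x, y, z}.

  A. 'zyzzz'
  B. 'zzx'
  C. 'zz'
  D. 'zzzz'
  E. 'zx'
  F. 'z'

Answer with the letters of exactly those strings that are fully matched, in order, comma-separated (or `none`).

C, D, F

A. 'zyzzz' → no match
B. 'zzx' → no match
C. 'zz' → match
D. 'zzzz' → match
E. 'zx' → no match
F. 'z' → match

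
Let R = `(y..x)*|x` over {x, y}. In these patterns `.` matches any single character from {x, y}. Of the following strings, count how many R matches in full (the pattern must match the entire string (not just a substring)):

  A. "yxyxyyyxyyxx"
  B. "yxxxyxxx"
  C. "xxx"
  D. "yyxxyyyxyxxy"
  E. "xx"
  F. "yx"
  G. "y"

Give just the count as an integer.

A. "yxyxyyyxyyxx" → match
B. "yxxxyxxx" → match
C. "xxx" → no match
D. "yyxxyyyxyxxy" → no match
E. "xx" → no match
F. "yx" → no match
G. "y" → no match
Total matched: 2

2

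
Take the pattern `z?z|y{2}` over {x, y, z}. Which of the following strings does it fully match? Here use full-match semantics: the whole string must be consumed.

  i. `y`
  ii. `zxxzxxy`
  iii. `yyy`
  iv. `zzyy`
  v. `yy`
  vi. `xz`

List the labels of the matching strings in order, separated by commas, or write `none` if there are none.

i. `y` → no match
ii. `zxxzxxy` → no match
iii. `yyy` → no match
iv. `zzyy` → no match
v. `yy` → match
vi. `xz` → no match

v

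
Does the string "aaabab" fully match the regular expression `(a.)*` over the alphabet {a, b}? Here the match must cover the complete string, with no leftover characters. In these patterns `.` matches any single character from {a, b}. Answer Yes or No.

Yes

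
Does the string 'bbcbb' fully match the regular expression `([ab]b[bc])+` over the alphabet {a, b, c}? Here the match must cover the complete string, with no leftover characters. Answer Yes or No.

No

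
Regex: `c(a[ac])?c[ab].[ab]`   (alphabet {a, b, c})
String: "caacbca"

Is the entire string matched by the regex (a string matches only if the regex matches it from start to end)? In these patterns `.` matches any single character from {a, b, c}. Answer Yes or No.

Yes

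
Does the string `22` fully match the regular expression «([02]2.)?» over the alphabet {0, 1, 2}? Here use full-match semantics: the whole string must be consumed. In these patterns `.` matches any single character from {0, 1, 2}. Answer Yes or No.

No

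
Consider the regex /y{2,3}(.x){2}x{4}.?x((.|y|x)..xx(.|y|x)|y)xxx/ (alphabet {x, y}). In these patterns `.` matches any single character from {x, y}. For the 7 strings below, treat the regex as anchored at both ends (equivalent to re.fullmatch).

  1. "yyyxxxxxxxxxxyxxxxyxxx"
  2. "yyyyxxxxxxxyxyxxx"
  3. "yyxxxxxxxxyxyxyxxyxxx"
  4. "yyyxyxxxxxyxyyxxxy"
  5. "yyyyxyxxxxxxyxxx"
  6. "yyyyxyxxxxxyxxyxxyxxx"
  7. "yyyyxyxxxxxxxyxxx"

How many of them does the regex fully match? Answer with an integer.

1 → match
2 → match
3 → match
4 → no match — must end with "xxx"
5 → match
6 → no match
7 → match
Total matched: 5

5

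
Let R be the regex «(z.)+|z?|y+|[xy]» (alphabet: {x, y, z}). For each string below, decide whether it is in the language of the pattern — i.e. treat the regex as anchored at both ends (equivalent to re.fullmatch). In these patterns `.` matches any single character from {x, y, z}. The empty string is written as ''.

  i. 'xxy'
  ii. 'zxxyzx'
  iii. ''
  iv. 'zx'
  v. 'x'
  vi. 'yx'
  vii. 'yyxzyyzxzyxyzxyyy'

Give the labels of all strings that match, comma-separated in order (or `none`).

iii, iv, v

i → no match
ii → no match
iii → match
iv → match
v → match
vi → no match
vii → no match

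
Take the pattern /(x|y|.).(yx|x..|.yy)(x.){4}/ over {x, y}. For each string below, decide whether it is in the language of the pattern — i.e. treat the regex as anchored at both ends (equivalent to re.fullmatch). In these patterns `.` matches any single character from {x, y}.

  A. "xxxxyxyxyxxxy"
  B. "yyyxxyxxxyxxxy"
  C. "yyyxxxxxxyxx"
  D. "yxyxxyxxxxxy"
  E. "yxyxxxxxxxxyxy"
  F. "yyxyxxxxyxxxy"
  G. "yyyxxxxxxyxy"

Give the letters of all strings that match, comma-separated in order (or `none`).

A, C, D, F, G

A → match
B → no match
C → match
D → match
E → no match
F → match
G → match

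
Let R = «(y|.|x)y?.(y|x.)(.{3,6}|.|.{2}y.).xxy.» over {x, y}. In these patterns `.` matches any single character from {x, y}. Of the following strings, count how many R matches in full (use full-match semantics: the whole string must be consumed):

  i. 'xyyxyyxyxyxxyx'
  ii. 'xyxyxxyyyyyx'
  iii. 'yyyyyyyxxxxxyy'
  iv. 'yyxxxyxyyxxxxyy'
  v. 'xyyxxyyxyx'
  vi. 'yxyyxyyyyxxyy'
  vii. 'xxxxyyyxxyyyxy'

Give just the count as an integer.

4

i → match
ii → no match
iii → match
iv → match
v → no match
vi → match
vii → no match
Total matched: 4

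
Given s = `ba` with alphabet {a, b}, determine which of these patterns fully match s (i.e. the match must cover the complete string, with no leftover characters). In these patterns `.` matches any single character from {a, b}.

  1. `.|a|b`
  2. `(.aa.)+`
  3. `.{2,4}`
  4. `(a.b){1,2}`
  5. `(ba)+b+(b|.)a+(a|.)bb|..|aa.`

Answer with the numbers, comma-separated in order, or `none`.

3, 5

1 → no match
2 → no match
3 → match
4 → no match — must start with `a`
5 → match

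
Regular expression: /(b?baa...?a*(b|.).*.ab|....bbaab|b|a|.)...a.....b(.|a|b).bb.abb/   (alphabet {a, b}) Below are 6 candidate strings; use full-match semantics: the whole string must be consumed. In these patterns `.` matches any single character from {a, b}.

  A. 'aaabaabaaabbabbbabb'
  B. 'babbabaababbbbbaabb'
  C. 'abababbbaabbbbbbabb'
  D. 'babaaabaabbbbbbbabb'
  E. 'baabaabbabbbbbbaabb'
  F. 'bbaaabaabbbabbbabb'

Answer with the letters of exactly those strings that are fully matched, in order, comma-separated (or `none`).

A, B, C, D, E

A → match
B → match
C → match
D → match
E → match
F → no match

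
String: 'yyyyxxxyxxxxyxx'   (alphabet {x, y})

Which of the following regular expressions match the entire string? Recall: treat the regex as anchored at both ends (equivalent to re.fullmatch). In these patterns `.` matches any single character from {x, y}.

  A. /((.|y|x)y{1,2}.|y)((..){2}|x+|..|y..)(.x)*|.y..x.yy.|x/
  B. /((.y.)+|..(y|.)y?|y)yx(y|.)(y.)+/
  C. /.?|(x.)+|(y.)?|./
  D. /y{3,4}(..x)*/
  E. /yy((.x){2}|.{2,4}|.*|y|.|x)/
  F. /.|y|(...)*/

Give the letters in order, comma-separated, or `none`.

D, E, F

A → no match
B → no match
C → no match
D → match
E → match
F → match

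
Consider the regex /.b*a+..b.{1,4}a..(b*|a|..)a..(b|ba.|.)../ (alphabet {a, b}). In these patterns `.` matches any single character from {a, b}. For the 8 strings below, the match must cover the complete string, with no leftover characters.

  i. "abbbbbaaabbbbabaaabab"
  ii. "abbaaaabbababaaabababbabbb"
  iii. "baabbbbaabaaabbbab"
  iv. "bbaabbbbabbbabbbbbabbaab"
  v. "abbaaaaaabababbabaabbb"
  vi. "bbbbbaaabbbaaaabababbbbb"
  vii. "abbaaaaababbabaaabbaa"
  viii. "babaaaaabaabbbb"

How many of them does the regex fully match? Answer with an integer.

i → no match
ii → no match
iii → match
iv → no match
v → no match
vi → match
vii → match
viii → no match
Total matched: 3

3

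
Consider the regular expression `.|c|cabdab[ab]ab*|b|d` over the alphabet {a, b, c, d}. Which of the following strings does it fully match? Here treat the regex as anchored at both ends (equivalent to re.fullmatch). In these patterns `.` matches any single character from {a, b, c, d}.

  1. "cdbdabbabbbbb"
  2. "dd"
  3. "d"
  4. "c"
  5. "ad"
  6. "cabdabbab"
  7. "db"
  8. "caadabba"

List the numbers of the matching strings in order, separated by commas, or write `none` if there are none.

3, 4, 6

1 → no match
2 → no match
3 → match
4 → match
5 → no match
6 → match
7 → no match
8 → no match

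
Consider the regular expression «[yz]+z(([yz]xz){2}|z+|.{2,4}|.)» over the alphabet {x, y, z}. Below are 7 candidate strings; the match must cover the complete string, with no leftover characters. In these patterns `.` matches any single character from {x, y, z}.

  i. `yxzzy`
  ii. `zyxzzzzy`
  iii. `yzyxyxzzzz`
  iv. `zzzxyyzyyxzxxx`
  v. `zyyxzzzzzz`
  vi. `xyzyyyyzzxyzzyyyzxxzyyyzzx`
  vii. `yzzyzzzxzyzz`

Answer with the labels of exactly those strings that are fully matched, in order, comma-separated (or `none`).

none

i → no match
ii → no match
iii → no match
iv → no match
v → no match
vi → no match
vii → no match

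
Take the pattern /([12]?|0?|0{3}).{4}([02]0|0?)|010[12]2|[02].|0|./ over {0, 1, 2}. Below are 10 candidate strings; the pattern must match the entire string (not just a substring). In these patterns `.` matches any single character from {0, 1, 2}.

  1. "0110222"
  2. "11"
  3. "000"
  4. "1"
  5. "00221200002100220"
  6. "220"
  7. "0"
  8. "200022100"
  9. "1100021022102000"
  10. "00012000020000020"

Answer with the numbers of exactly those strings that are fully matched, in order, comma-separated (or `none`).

4, 7

1 → no match
2 → no match
3 → no match
4 → match
5 → no match
6 → no match
7 → match
8 → no match
9 → no match
10 → no match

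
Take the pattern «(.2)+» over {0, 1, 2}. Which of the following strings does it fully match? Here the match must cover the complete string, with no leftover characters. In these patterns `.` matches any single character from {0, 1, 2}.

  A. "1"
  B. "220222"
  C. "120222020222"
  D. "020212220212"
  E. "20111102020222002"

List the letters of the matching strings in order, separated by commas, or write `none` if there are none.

A → no match — must end with "2"
B → match
C → match
D → match
E → no match

B, C, D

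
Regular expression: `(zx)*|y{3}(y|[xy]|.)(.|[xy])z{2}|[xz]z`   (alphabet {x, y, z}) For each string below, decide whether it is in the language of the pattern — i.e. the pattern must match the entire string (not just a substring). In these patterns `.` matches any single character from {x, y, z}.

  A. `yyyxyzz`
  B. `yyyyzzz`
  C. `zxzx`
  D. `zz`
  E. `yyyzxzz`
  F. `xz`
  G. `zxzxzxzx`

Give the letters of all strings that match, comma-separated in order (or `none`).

A, B, C, D, E, F, G

A → match
B → match
C → match
D → match
E → match
F → match
G → match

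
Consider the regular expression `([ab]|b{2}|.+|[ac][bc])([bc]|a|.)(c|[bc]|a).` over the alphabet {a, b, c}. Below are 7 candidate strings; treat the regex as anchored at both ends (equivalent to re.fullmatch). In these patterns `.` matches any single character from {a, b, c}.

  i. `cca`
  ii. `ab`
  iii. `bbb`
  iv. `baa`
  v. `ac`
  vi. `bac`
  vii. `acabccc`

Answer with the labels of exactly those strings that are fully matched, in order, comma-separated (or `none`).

i. `cca` → no match
ii. `ab` → no match
iii. `bbb` → no match
iv. `baa` → no match
v. `ac` → no match
vi. `bac` → no match
vii. `acabccc` → match

vii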